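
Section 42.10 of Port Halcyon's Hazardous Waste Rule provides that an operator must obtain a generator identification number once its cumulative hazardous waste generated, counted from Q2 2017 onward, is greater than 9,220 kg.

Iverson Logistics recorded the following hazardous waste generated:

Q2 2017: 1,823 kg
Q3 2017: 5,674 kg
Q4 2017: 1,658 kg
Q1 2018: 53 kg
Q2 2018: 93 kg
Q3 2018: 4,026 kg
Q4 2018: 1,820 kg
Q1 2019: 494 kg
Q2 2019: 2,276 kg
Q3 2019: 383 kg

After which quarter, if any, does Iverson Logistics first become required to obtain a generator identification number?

Q2 2018

Through Q2 2017: 1,823 kg
Through Q3 2017: 7,497 kg
Through Q4 2017: 9,155 kg
Through Q1 2018: 9,208 kg
Through Q2 2018: 9,301 kg ← exceeds threshold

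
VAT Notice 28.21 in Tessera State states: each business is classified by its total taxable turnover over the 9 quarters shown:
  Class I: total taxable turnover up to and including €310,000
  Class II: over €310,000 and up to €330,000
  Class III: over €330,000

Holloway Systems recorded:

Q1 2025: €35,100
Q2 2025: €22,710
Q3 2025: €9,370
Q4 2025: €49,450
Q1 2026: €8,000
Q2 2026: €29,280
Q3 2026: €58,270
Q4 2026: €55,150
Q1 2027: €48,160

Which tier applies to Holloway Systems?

Class II

Total taxable turnover: €35,100 + €22,710 + €9,370 + €49,450 + €8,000 + €29,280 + €58,270 + €55,150 + €48,160 = €315,490.
€310,000 < €315,490 ≤ €330,000, so Class II applies.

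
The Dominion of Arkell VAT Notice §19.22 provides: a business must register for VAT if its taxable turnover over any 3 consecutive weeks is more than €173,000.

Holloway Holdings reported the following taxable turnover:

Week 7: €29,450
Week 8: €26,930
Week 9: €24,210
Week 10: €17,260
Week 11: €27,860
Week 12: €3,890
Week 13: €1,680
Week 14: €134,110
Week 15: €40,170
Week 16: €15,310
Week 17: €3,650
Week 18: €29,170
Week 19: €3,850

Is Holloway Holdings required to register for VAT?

Yes

Week 7–Week 9: €29,450 + €26,930 + €24,210 = €80,590 (under)
Week 8–Week 10: €26,930 + €24,210 + €17,260 = €68,400 (under)
Week 9–Week 11: €24,210 + €17,260 + €27,860 = €69,330 (under)
Week 10–Week 12: €17,260 + €27,860 + €3,890 = €49,010 (under)
Week 11–Week 13: €27,860 + €3,890 + €1,680 = €33,430 (under)
Week 12–Week 14: €3,890 + €1,680 + €134,110 = €139,680 (under)
Week 13–Week 15: €1,680 + €134,110 + €40,170 = €175,960 (over)
Week 14–Week 16: €134,110 + €40,170 + €15,310 = €189,590 (over)
Week 15–Week 17: €40,170 + €15,310 + €3,650 = €59,130 (under)
Week 16–Week 18: €15,310 + €3,650 + €29,170 = €48,130 (under)
Week 17–Week 19: €3,650 + €29,170 + €3,850 = €36,670 (under)
At least one window exceeds €173,000.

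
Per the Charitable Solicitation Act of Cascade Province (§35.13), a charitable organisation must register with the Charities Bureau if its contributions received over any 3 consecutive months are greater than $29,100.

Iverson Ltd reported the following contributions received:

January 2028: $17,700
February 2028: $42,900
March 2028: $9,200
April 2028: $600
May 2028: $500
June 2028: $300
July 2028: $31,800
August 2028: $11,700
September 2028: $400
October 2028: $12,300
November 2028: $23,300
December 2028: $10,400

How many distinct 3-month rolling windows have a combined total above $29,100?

January 2028–March 2028: $17,700 + $42,900 + $9,200 = $69,800 (over)
February 2028–April 2028: $42,900 + $9,200 + $600 = $52,700 (over)
March 2028–May 2028: $9,200 + $600 + $500 = $10,300 (under)
April 2028–June 2028: $600 + $500 + $300 = $1,400 (under)
May 2028–July 2028: $500 + $300 + $31,800 = $32,600 (over)
June 2028–August 2028: $300 + $31,800 + $11,700 = $43,800 (over)
July 2028–September 2028: $31,800 + $11,700 + $400 = $43,900 (over)
August 2028–October 2028: $11,700 + $400 + $12,300 = $24,400 (under)
September 2028–November 2028: $400 + $12,300 + $23,300 = $36,000 (over)
October 2028–December 2028: $12,300 + $23,300 + $10,400 = $46,000 (over)
7 windows exceed the threshold.

7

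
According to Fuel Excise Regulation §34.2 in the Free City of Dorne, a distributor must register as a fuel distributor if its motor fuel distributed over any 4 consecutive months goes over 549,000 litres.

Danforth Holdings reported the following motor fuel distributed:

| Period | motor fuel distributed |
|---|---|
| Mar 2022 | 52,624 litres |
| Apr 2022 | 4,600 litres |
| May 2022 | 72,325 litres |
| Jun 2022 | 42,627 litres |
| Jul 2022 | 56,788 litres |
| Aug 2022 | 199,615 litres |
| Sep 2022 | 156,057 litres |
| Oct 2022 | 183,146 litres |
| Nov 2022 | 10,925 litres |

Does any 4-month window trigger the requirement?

Yes

Mar 2022–Jun 2022: 52,624 litres + 4,600 litres + 72,325 litres + 42,627 litres = 172,176 litres (under)
Apr 2022–Jul 2022: 4,600 litres + 72,325 litres + 42,627 litres + 56,788 litres = 176,340 litres (under)
May 2022–Aug 2022: 72,325 litres + 42,627 litres + 56,788 litres + 199,615 litres = 371,355 litres (under)
Jun 2022–Sep 2022: 42,627 litres + 56,788 litres + 199,615 litres + 156,057 litres = 455,087 litres (under)
Jul 2022–Oct 2022: 56,788 litres + 199,615 litres + 156,057 litres + 183,146 litres = 595,606 litres (over)
Aug 2022–Nov 2022: 199,615 litres + 156,057 litres + 183,146 litres + 10,925 litres = 549,743 litres (over)
At least one window exceeds 549,000 litres.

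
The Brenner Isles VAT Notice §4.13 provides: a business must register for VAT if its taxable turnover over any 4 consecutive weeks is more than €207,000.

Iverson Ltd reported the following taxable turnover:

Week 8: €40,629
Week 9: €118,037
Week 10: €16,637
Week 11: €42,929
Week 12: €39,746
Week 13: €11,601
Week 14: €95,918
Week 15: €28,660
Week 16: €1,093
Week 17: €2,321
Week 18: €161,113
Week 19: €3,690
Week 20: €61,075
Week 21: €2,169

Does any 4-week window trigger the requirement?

Week 8–Week 11: €40,629 + €118,037 + €16,637 + €42,929 = €218,232 (over)
Week 9–Week 12: €118,037 + €16,637 + €42,929 + €39,746 = €217,349 (over)
Week 10–Week 13: €16,637 + €42,929 + €39,746 + €11,601 = €110,913 (under)
Week 11–Week 14: €42,929 + €39,746 + €11,601 + €95,918 = €190,194 (under)
Week 12–Week 15: €39,746 + €11,601 + €95,918 + €28,660 = €175,925 (under)
Week 13–Week 16: €11,601 + €95,918 + €28,660 + €1,093 = €137,272 (under)
Week 14–Week 17: €95,918 + €28,660 + €1,093 + €2,321 = €127,992 (under)
Week 15–Week 18: €28,660 + €1,093 + €2,321 + €161,113 = €193,187 (under)
Week 16–Week 19: €1,093 + €2,321 + €161,113 + €3,690 = €168,217 (under)
Week 17–Week 20: €2,321 + €161,113 + €3,690 + €61,075 = €228,199 (over)
Week 18–Week 21: €161,113 + €3,690 + €61,075 + €2,169 = €228,047 (over)
At least one window exceeds €207,000.

Yes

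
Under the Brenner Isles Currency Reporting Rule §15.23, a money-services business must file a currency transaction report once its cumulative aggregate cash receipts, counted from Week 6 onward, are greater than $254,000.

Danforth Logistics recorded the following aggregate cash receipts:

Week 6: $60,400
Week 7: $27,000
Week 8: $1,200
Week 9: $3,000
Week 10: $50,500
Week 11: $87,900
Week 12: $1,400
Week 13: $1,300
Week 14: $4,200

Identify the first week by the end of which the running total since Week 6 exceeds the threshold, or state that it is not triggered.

Not triggered

Through Week 6: $60,400
Through Week 7: $87,400
Through Week 8: $88,600
Through Week 9: $91,600
Through Week 10: $142,100
Through Week 11: $230,000
Through Week 12: $231,400
Through Week 13: $232,700
Through Week 14: $236,900
Final cumulative total $236,900 ≤ $254,000; the threshold is never exceeded.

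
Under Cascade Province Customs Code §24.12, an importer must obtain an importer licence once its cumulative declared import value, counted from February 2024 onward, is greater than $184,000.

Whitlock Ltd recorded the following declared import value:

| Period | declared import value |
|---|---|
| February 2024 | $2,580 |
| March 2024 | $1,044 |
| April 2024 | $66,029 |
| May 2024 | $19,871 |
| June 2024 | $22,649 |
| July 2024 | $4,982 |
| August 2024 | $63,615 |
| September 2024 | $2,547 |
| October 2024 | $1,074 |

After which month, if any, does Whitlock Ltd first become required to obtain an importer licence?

Through February 2024: $2,580
Through March 2024: $3,624
Through April 2024: $69,653
Through May 2024: $89,524
Through June 2024: $112,173
Through July 2024: $117,155
Through August 2024: $180,770
Through September 2024: $183,317
Through October 2024: $184,391 ← exceeds threshold

October 2024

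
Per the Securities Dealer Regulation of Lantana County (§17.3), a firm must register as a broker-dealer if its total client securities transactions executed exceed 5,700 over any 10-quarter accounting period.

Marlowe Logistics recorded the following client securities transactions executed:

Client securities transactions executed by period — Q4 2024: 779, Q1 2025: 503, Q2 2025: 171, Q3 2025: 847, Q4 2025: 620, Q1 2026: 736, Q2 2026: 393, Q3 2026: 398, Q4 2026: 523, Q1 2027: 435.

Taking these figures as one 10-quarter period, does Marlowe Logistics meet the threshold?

No

Total client securities transactions executed: 779 + 503 + 171 + 847 + 620 + 736 + 393 + 398 + 523 + 435 = 5,405.
5,405 ≤ 5,700, so the threshold is not exceeded.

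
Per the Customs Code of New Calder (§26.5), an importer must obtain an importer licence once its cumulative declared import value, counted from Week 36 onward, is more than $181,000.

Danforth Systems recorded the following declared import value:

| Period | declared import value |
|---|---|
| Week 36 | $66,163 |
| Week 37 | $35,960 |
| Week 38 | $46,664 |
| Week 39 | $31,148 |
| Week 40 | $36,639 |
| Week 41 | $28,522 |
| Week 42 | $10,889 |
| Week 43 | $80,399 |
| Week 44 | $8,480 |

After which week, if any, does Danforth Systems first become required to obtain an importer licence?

Week 40

Through Week 36: $66,163
Through Week 37: $102,123
Through Week 38: $148,787
Through Week 39: $179,935
Through Week 40: $216,574 ← exceeds threshold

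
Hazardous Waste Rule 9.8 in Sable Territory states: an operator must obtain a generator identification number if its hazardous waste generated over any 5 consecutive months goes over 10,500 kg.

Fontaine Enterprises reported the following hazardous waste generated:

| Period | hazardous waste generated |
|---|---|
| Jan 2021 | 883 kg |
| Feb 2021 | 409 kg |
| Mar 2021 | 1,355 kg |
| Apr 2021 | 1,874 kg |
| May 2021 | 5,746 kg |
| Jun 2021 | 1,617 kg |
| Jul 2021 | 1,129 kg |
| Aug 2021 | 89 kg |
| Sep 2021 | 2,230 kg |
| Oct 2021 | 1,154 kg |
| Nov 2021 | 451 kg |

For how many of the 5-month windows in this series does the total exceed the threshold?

Jan 2021–May 2021: 883 kg + 409 kg + 1,355 kg + 1,874 kg + 5,746 kg = 10,267 kg (under)
Feb 2021–Jun 2021: 409 kg + 1,355 kg + 1,874 kg + 5,746 kg + 1,617 kg = 11,001 kg (over)
Mar 2021–Jul 2021: 1,355 kg + 1,874 kg + 5,746 kg + 1,617 kg + 1,129 kg = 11,721 kg (over)
Apr 2021–Aug 2021: 1,874 kg + 5,746 kg + 1,617 kg + 1,129 kg + 89 kg = 10,455 kg (under)
May 2021–Sep 2021: 5,746 kg + 1,617 kg + 1,129 kg + 89 kg + 2,230 kg = 10,811 kg (over)
Jun 2021–Oct 2021: 1,617 kg + 1,129 kg + 89 kg + 2,230 kg + 1,154 kg = 6,219 kg (under)
Jul 2021–Nov 2021: 1,129 kg + 89 kg + 2,230 kg + 1,154 kg + 451 kg = 5,053 kg (under)
3 windows exceed the threshold.

3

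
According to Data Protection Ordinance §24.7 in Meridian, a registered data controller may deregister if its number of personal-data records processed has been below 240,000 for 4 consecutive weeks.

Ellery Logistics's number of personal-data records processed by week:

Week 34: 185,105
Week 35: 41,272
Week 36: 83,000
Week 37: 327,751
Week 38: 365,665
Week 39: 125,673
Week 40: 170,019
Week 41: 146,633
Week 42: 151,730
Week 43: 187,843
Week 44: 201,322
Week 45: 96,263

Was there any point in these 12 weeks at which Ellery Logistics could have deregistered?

Yes

Weeks below 240,000: Week 34, Week 35, Week 36, Week 39, Week 40, Week 41, Week 42, Week 43, Week 44, Week 45.
Longest run of consecutive weeks below the threshold: 7.
7 ≥ 4, so Ellery Logistics became eligible.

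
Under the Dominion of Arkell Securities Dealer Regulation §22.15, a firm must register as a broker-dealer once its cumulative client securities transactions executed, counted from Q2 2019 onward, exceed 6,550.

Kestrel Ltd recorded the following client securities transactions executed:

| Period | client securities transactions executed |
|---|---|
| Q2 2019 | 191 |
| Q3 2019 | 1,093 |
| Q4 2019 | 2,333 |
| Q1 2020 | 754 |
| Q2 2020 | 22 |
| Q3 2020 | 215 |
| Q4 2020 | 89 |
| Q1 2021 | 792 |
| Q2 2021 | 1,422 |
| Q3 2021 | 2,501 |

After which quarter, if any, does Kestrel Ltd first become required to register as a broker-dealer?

Q2 2021

Through Q2 2019: 191
Through Q3 2019: 1,284
Through Q4 2019: 3,617
Through Q1 2020: 4,371
Through Q2 2020: 4,393
Through Q3 2020: 4,608
Through Q4 2020: 4,697
Through Q1 2021: 5,489
Through Q2 2021: 6,911 ← exceeds threshold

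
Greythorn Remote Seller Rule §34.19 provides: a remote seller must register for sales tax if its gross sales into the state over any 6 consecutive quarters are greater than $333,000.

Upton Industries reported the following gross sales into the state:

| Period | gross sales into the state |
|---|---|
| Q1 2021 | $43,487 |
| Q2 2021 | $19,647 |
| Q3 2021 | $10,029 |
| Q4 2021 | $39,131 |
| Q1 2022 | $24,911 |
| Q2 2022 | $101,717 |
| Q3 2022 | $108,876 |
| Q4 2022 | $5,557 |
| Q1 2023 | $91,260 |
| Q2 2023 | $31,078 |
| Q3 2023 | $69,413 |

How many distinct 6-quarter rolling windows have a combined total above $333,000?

3

Q1 2021–Q2 2022: $43,487 + $19,647 + $10,029 + $39,131 + $24,911 + $101,717 = $238,922 (under)
Q2 2021–Q3 2022: $19,647 + $10,029 + $39,131 + $24,911 + $101,717 + $108,876 = $304,311 (under)
Q3 2021–Q4 2022: $10,029 + $39,131 + $24,911 + $101,717 + $108,876 + $5,557 = $290,221 (under)
Q4 2021–Q1 2023: $39,131 + $24,911 + $101,717 + $108,876 + $5,557 + $91,260 = $371,452 (over)
Q1 2022–Q2 2023: $24,911 + $101,717 + $108,876 + $5,557 + $91,260 + $31,078 = $363,399 (over)
Q2 2022–Q3 2023: $101,717 + $108,876 + $5,557 + $91,260 + $31,078 + $69,413 = $407,901 (over)
3 windows exceed the threshold.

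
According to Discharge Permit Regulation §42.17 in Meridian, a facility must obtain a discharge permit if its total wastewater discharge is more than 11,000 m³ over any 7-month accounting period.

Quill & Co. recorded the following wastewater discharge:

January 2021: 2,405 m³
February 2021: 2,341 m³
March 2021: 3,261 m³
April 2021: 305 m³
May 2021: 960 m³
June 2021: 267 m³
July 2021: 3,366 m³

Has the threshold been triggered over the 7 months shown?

Yes

Total wastewater discharge: 2,405 m³ + 2,341 m³ + 3,261 m³ + 305 m³ + 960 m³ + 267 m³ + 3,366 m³ = 12,905 m³.
12,905 m³ > 11,000 m³, so the threshold is exceeded.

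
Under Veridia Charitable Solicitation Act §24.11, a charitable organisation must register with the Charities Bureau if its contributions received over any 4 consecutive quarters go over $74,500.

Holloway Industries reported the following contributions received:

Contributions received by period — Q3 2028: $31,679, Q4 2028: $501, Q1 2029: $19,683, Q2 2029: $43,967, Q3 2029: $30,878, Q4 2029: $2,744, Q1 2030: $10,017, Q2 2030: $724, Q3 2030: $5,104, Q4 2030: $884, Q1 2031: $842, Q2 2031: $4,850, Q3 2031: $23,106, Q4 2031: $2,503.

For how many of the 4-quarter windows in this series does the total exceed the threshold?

Q3 2028–Q2 2029: $31,679 + $501 + $19,683 + $43,967 = $95,830 (over)
Q4 2028–Q3 2029: $501 + $19,683 + $43,967 + $30,878 = $95,029 (over)
Q1 2029–Q4 2029: $19,683 + $43,967 + $30,878 + $2,744 = $97,272 (over)
Q2 2029–Q1 2030: $43,967 + $30,878 + $2,744 + $10,017 = $87,606 (over)
Q3 2029–Q2 2030: $30,878 + $2,744 + $10,017 + $724 = $44,363 (under)
Q4 2029–Q3 2030: $2,744 + $10,017 + $724 + $5,104 = $18,589 (under)
Q1 2030–Q4 2030: $10,017 + $724 + $5,104 + $884 = $16,729 (under)
Q2 2030–Q1 2031: $724 + $5,104 + $884 + $842 = $7,554 (under)
Q3 2030–Q2 2031: $5,104 + $884 + $842 + $4,850 = $11,680 (under)
Q4 2030–Q3 2031: $884 + $842 + $4,850 + $23,106 = $29,682 (under)
Q1 2031–Q4 2031: $842 + $4,850 + $23,106 + $2,503 = $31,301 (under)
4 windows exceed the threshold.

4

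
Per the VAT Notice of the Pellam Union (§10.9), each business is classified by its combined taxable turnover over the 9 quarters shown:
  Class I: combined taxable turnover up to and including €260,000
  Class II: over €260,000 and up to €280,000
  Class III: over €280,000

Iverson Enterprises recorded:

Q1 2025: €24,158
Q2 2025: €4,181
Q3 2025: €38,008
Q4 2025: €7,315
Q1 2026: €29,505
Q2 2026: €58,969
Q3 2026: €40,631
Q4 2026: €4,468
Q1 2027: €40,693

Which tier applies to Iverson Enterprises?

Combined taxable turnover: €24,158 + €4,181 + €38,008 + €7,315 + €29,505 + €58,969 + €40,631 + €4,468 + €40,693 = €247,928.
€247,928 ≤ €260,000, so Class I applies.

Class I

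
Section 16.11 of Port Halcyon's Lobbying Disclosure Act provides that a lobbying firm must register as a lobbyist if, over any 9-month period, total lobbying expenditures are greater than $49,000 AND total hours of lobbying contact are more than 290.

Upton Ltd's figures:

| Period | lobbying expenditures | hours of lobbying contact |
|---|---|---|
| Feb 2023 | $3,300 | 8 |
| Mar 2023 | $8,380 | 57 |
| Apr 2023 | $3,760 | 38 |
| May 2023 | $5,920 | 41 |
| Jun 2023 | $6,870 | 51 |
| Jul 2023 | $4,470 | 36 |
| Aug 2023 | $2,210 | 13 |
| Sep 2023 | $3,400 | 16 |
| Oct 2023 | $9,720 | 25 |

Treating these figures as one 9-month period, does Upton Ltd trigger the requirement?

Total lobbying expenditures: $3,300 + $8,380 + $3,760 + $5,920 + $6,870 + $4,470 + $2,210 + $3,400 + $9,720 = $48,030 (≤ $49,000).
Total hours of lobbying contact: 8 + 57 + 38 + 41 + 51 + 36 + 13 + 16 + 25 = 285 (≤ 290).
The test is 'and': the rule requires both, and at least one is not exceeded.

No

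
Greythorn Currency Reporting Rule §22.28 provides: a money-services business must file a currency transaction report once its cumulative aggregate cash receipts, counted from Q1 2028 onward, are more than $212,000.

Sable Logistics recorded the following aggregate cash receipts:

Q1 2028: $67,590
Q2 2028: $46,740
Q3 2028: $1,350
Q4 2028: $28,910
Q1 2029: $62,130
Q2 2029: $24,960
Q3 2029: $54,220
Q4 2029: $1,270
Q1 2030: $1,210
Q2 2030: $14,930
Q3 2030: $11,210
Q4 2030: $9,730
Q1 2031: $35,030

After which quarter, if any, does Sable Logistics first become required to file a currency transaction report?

Q2 2029

Through Q1 2028: $67,590
Through Q2 2028: $114,330
Through Q3 2028: $115,680
Through Q4 2028: $144,590
Through Q1 2029: $206,720
Through Q2 2029: $231,680 ← exceeds threshold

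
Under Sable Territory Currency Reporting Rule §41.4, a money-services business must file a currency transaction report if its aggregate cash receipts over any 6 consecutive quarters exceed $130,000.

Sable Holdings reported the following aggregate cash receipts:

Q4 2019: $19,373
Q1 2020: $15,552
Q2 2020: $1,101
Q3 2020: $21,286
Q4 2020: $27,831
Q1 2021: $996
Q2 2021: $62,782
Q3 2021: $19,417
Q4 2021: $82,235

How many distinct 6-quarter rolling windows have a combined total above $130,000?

2

Q4 2019–Q1 2021: $19,373 + $15,552 + $1,101 + $21,286 + $27,831 + $996 = $86,139 (under)
Q1 2020–Q2 2021: $15,552 + $1,101 + $21,286 + $27,831 + $996 + $62,782 = $129,548 (under)
Q2 2020–Q3 2021: $1,101 + $21,286 + $27,831 + $996 + $62,782 + $19,417 = $133,413 (over)
Q3 2020–Q4 2021: $21,286 + $27,831 + $996 + $62,782 + $19,417 + $82,235 = $214,547 (over)
2 windows exceed the threshold.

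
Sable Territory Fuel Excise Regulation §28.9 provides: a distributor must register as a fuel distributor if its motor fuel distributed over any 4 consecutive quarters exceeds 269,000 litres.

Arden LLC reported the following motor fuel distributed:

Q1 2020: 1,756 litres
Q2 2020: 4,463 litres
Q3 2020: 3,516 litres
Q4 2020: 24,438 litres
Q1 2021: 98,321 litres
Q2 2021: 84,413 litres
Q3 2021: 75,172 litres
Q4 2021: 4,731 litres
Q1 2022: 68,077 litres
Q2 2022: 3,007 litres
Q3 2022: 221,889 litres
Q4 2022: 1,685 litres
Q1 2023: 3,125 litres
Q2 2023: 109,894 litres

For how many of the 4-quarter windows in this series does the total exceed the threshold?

4

Q1 2020–Q4 2020: 1,756 litres + 4,463 litres + 3,516 litres + 24,438 litres = 34,173 litres (under)
Q2 2020–Q1 2021: 4,463 litres + 3,516 litres + 24,438 litres + 98,321 litres = 130,738 litres (under)
Q3 2020–Q2 2021: 3,516 litres + 24,438 litres + 98,321 litres + 84,413 litres = 210,688 litres (under)
Q4 2020–Q3 2021: 24,438 litres + 98,321 litres + 84,413 litres + 75,172 litres = 282,344 litres (over)
Q1 2021–Q4 2021: 98,321 litres + 84,413 litres + 75,172 litres + 4,731 litres = 262,637 litres (under)
Q2 2021–Q1 2022: 84,413 litres + 75,172 litres + 4,731 litres + 68,077 litres = 232,393 litres (under)
Q3 2021–Q2 2022: 75,172 litres + 4,731 litres + 68,077 litres + 3,007 litres = 150,987 litres (under)
Q4 2021–Q3 2022: 4,731 litres + 68,077 litres + 3,007 litres + 221,889 litres = 297,704 litres (over)
Q1 2022–Q4 2022: 68,077 litres + 3,007 litres + 221,889 litres + 1,685 litres = 294,658 litres (over)
Q2 2022–Q1 2023: 3,007 litres + 221,889 litres + 1,685 litres + 3,125 litres = 229,706 litres (under)
Q3 2022–Q2 2023: 221,889 litres + 1,685 litres + 3,125 litres + 109,894 litres = 336,593 litres (over)
4 windows exceed the threshold.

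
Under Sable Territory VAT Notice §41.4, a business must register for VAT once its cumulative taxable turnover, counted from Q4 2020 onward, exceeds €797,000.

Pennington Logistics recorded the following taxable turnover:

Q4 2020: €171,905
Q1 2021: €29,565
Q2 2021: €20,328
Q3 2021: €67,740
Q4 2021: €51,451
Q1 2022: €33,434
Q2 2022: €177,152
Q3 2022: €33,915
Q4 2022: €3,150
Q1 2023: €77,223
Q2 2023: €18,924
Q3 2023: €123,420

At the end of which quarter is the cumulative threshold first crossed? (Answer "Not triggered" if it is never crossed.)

Through Q4 2020: €171,905
Through Q1 2021: €201,470
Through Q2 2021: €221,798
Through Q3 2021: €289,538
Through Q4 2021: €340,989
Through Q1 2022: €374,423
Through Q2 2022: €551,575
Through Q3 2022: €585,490
Through Q4 2022: €588,640
Through Q1 2023: €665,863
Through Q2 2023: €684,787
Through Q3 2023: €808,207 ← exceeds threshold

Q3 2023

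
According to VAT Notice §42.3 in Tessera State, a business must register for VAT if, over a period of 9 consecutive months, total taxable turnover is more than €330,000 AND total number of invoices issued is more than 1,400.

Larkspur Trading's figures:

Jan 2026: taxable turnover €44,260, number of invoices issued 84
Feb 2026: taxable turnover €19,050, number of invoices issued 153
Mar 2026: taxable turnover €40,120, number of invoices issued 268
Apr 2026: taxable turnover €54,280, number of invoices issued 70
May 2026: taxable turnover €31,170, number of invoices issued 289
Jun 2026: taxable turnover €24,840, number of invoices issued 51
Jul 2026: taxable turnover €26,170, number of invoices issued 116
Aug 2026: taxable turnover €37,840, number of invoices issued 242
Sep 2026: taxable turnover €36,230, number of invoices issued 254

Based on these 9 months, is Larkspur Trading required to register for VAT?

No

Total taxable turnover: €44,260 + €19,050 + €40,120 + €54,280 + €31,170 + €24,840 + €26,170 + €37,840 + €36,230 = €313,960 (≤ €330,000).
Total number of invoices issued: 84 + 153 + 268 + 70 + 289 + 51 + 116 + 242 + 254 = 1,527 (> 1,400).
The test is 'and': the rule requires both, and at least one is not exceeded.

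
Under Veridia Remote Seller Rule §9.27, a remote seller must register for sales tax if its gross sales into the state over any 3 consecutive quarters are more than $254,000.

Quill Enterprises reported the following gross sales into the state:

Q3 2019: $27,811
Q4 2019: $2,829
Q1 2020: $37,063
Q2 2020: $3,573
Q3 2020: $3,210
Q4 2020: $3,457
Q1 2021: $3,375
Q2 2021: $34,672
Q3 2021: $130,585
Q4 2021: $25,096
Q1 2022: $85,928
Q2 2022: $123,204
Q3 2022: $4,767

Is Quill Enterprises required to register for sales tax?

No

Q3 2019–Q1 2020: $27,811 + $2,829 + $37,063 = $67,703 (under)
Q4 2019–Q2 2020: $2,829 + $37,063 + $3,573 = $43,465 (under)
Q1 2020–Q3 2020: $37,063 + $3,573 + $3,210 = $43,846 (under)
Q2 2020–Q4 2020: $3,573 + $3,210 + $3,457 = $10,240 (under)
Q3 2020–Q1 2021: $3,210 + $3,457 + $3,375 = $10,042 (under)
Q4 2020–Q2 2021: $3,457 + $3,375 + $34,672 = $41,504 (under)
Q1 2021–Q3 2021: $3,375 + $34,672 + $130,585 = $168,632 (under)
Q2 2021–Q4 2021: $34,672 + $130,585 + $25,096 = $190,353 (under)
Q3 2021–Q1 2022: $130,585 + $25,096 + $85,928 = $241,609 (under)
Q4 2021–Q2 2022: $25,096 + $85,928 + $123,204 = $234,228 (under)
Q1 2022–Q3 2022: $85,928 + $123,204 + $4,767 = $213,899 (under)
No window exceeds $254,000.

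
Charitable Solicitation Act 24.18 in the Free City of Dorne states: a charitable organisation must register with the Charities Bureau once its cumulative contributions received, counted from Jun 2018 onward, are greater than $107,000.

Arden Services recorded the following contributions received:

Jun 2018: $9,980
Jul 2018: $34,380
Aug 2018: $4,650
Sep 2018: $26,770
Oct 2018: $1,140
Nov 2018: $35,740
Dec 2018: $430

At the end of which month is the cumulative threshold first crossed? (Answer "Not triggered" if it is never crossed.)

Through Jun 2018: $9,980
Through Jul 2018: $44,360
Through Aug 2018: $49,010
Through Sep 2018: $75,780
Through Oct 2018: $76,920
Through Nov 2018: $112,660 ← exceeds threshold

Nov 2018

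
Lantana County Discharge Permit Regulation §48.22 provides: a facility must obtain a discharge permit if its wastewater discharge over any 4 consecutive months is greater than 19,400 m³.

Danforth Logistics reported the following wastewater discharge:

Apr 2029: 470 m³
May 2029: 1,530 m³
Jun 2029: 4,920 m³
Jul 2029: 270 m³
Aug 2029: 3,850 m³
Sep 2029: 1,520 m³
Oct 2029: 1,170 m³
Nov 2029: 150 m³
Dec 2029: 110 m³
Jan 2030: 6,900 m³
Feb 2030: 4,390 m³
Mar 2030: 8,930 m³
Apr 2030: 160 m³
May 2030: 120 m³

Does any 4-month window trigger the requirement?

Apr 2029–Jul 2029: 470 m³ + 1,530 m³ + 4,920 m³ + 270 m³ = 7,190 m³ (under)
May 2029–Aug 2029: 1,530 m³ + 4,920 m³ + 270 m³ + 3,850 m³ = 10,570 m³ (under)
Jun 2029–Sep 2029: 4,920 m³ + 270 m³ + 3,850 m³ + 1,520 m³ = 10,560 m³ (under)
Jul 2029–Oct 2029: 270 m³ + 3,850 m³ + 1,520 m³ + 1,170 m³ = 6,810 m³ (under)
Aug 2029–Nov 2029: 3,850 m³ + 1,520 m³ + 1,170 m³ + 150 m³ = 6,690 m³ (under)
Sep 2029–Dec 2029: 1,520 m³ + 1,170 m³ + 150 m³ + 110 m³ = 2,950 m³ (under)
Oct 2029–Jan 2030: 1,170 m³ + 150 m³ + 110 m³ + 6,900 m³ = 8,330 m³ (under)
Nov 2029–Feb 2030: 150 m³ + 110 m³ + 6,900 m³ + 4,390 m³ = 11,550 m³ (under)
Dec 2029–Mar 2030: 110 m³ + 6,900 m³ + 4,390 m³ + 8,930 m³ = 20,330 m³ (over)
Jan 2030–Apr 2030: 6,900 m³ + 4,390 m³ + 8,930 m³ + 160 m³ = 20,380 m³ (over)
Feb 2030–May 2030: 4,390 m³ + 8,930 m³ + 160 m³ + 120 m³ = 13,600 m³ (under)
At least one window exceeds 19,400 m³.

Yes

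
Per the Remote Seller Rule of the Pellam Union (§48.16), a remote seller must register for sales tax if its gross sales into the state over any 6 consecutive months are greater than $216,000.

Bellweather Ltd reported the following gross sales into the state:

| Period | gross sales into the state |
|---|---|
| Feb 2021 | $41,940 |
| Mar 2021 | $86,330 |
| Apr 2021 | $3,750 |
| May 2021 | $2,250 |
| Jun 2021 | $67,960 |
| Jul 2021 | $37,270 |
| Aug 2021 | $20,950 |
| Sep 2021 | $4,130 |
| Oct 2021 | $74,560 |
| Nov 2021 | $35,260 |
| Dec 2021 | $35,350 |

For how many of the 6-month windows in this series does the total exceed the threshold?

3

Feb 2021–Jul 2021: $41,940 + $86,330 + $3,750 + $2,250 + $67,960 + $37,270 = $239,500 (over)
Mar 2021–Aug 2021: $86,330 + $3,750 + $2,250 + $67,960 + $37,270 + $20,950 = $218,510 (over)
Apr 2021–Sep 2021: $3,750 + $2,250 + $67,960 + $37,270 + $20,950 + $4,130 = $136,310 (under)
May 2021–Oct 2021: $2,250 + $67,960 + $37,270 + $20,950 + $4,130 + $74,560 = $207,120 (under)
Jun 2021–Nov 2021: $67,960 + $37,270 + $20,950 + $4,130 + $74,560 + $35,260 = $240,130 (over)
Jul 2021–Dec 2021: $37,270 + $20,950 + $4,130 + $74,560 + $35,260 + $35,350 = $207,520 (under)
3 windows exceed the threshold.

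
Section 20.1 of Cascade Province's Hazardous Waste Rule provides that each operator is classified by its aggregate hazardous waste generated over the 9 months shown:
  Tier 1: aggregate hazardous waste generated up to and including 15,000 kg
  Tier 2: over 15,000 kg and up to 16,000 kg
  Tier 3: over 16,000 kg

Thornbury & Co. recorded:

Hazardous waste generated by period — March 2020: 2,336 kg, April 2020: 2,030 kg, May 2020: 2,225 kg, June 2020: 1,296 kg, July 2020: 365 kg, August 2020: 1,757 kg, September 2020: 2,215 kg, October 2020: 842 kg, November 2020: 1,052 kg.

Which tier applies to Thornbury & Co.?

Tier 1

Aggregate hazardous waste generated: 2,336 kg + 2,030 kg + 2,225 kg + 1,296 kg + 365 kg + 1,757 kg + 2,215 kg + 842 kg + 1,052 kg = 14,118 kg.
14,118 kg ≤ 15,000 kg, so Tier 1 applies.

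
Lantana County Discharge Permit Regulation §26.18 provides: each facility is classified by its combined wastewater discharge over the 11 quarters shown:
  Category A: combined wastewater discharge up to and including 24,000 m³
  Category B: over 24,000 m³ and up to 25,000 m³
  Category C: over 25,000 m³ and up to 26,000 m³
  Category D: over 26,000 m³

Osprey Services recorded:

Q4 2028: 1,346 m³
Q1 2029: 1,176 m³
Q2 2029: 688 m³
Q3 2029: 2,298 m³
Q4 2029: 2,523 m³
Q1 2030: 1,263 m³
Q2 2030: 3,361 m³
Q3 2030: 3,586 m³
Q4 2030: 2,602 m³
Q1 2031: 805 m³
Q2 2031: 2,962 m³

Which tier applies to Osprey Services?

Combined wastewater discharge: 1,346 m³ + 1,176 m³ + 688 m³ + 2,298 m³ + 2,523 m³ + 1,263 m³ + 3,361 m³ + 3,586 m³ + 2,602 m³ + 805 m³ + 2,962 m³ = 22,610 m³.
22,610 m³ ≤ 24,000 m³, so Category A applies.

Category A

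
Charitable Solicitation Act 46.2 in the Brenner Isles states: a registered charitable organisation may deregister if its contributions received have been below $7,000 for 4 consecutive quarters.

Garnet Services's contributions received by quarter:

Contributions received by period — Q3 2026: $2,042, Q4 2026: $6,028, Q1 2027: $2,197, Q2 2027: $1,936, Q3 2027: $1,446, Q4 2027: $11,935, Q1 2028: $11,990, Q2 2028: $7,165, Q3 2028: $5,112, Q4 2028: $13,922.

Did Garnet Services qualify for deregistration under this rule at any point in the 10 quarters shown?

Quarters below $7,000: Q3 2026, Q4 2026, Q1 2027, Q2 2027, Q3 2027, Q3 2028.
Longest run of consecutive quarters below the threshold: 5.
5 ≥ 4, so Garnet Services became eligible.

Yes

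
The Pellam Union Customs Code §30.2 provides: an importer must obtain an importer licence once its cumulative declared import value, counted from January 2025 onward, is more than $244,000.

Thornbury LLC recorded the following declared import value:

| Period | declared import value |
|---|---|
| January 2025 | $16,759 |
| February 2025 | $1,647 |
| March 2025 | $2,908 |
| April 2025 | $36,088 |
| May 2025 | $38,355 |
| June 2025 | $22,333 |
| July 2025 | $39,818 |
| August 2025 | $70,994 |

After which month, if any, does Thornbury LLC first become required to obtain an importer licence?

Not triggered

Through January 2025: $16,759
Through February 2025: $18,406
Through March 2025: $21,314
Through April 2025: $57,402
Through May 2025: $95,757
Through June 2025: $118,090
Through July 2025: $157,908
Through August 2025: $228,902
Final cumulative total $228,902 ≤ $244,000; the threshold is never exceeded.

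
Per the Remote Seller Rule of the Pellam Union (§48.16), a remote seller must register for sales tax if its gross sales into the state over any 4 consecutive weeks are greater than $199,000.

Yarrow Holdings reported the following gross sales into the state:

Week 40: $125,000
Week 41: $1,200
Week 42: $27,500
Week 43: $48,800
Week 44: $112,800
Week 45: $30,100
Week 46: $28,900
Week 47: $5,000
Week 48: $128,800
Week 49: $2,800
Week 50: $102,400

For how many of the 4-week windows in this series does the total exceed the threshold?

4

Week 40–Week 43: $125,000 + $1,200 + $27,500 + $48,800 = $202,500 (over)
Week 41–Week 44: $1,200 + $27,500 + $48,800 + $112,800 = $190,300 (under)
Week 42–Week 45: $27,500 + $48,800 + $112,800 + $30,100 = $219,200 (over)
Week 43–Week 46: $48,800 + $112,800 + $30,100 + $28,900 = $220,600 (over)
Week 44–Week 47: $112,800 + $30,100 + $28,900 + $5,000 = $176,800 (under)
Week 45–Week 48: $30,100 + $28,900 + $5,000 + $128,800 = $192,800 (under)
Week 46–Week 49: $28,900 + $5,000 + $128,800 + $2,800 = $165,500 (under)
Week 47–Week 50: $5,000 + $128,800 + $2,800 + $102,400 = $239,000 (over)
4 windows exceed the threshold.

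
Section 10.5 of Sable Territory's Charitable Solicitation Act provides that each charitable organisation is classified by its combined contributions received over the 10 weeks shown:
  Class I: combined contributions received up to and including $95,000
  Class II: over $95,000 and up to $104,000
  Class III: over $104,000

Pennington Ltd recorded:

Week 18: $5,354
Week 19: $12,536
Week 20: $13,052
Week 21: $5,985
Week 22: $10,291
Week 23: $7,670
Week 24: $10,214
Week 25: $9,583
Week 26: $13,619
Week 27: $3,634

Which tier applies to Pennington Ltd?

Combined contributions received: $5,354 + $12,536 + $13,052 + $5,985 + $10,291 + $7,670 + $10,214 + $9,583 + $13,619 + $3,634 = $91,938.
$91,938 ≤ $95,000, so Class I applies.

Class I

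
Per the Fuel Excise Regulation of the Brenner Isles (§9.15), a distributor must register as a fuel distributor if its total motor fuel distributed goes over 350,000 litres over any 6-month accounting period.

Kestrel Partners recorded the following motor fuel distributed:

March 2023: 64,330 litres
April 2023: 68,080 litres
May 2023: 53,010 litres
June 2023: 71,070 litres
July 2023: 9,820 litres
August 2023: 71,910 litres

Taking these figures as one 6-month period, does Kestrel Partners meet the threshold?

Total motor fuel distributed: 64,330 litres + 68,080 litres + 53,010 litres + 71,070 litres + 9,820 litres + 71,910 litres = 338,220 litres.
338,220 litres ≤ 350,000 litres, so the threshold is not exceeded.

No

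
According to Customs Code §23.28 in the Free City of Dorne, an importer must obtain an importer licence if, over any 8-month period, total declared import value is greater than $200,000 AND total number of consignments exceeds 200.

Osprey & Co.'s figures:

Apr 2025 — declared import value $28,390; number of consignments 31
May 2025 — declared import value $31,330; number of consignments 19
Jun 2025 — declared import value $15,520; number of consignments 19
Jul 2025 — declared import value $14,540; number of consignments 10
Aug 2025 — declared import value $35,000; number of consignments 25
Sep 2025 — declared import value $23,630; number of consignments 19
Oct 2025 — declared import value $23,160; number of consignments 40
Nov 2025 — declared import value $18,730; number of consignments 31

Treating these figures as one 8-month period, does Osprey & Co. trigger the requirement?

No

Total declared import value: $28,390 + $31,330 + $15,520 + $14,540 + $35,000 + $23,630 + $23,160 + $18,730 = $190,300 (≤ $200,000).
Total number of consignments: 31 + 19 + 19 + 10 + 25 + 19 + 40 + 31 = 194 (≤ 200).
The test is 'and': the rule requires both, and at least one is not exceeded.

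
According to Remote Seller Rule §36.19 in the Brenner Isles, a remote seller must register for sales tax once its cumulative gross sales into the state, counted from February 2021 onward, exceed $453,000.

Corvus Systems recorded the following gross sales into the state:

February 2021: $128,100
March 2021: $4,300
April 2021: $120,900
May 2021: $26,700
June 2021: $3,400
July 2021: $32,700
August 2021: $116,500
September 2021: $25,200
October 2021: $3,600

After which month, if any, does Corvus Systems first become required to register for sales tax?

Through February 2021: $128,100
Through March 2021: $132,400
Through April 2021: $253,300
Through May 2021: $280,000
Through June 2021: $283,400
Through July 2021: $316,100
Through August 2021: $432,600
Through September 2021: $457,800 ← exceeds threshold

September 2021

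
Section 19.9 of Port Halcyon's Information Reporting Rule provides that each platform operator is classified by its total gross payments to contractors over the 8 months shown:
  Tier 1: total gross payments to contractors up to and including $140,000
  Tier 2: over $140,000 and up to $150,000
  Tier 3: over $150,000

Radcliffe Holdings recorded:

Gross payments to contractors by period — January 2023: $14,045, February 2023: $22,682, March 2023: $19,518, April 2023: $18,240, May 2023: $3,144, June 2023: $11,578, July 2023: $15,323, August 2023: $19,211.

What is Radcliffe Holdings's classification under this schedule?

Total gross payments to contractors: $14,045 + $22,682 + $19,518 + $18,240 + $3,144 + $11,578 + $15,323 + $19,211 = $123,741.
$123,741 ≤ $140,000, so Tier 1 applies.

Tier 1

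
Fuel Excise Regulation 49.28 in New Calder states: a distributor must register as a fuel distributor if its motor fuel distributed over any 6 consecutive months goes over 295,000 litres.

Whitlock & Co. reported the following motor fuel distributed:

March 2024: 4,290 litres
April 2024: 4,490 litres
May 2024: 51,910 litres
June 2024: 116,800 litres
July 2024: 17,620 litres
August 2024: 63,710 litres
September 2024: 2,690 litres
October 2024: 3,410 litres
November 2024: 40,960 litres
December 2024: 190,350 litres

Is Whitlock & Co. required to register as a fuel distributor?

Yes

March 2024–August 2024: 4,290 litres + 4,490 litres + 51,910 litres + 116,800 litres + 17,620 litres + 63,710 litres = 258,820 litres (under)
April 2024–September 2024: 4,490 litres + 51,910 litres + 116,800 litres + 17,620 litres + 63,710 litres + 2,690 litres = 257,220 litres (under)
May 2024–October 2024: 51,910 litres + 116,800 litres + 17,620 litres + 63,710 litres + 2,690 litres + 3,410 litres = 256,140 litres (under)
June 2024–November 2024: 116,800 litres + 17,620 litres + 63,710 litres + 2,690 litres + 3,410 litres + 40,960 litres = 245,190 litres (under)
July 2024–December 2024: 17,620 litres + 63,710 litres + 2,690 litres + 3,410 litres + 40,960 litres + 190,350 litres = 318,740 litres (over)
At least one window exceeds 295,000 litres.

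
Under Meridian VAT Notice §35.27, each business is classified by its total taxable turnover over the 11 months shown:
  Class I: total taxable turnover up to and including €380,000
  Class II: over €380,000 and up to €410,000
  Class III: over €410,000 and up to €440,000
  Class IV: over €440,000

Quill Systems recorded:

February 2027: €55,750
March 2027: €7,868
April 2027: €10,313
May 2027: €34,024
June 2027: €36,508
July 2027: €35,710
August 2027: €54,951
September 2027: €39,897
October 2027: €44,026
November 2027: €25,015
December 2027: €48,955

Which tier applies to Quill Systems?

Total taxable turnover: €55,750 + €7,868 + €10,313 + €34,024 + €36,508 + €35,710 + €54,951 + €39,897 + €44,026 + €25,015 + €48,955 = €393,017.
€380,000 < €393,017 ≤ €410,000, so Class II applies.

Class II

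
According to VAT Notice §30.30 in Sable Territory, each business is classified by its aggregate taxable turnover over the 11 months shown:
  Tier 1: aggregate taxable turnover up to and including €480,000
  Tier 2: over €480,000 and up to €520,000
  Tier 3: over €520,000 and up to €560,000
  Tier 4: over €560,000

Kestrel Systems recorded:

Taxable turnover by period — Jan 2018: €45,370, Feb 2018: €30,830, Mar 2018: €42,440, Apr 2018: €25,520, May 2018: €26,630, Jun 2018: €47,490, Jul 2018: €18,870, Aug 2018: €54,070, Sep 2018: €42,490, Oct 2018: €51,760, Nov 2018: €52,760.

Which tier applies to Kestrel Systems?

Tier 1

Aggregate taxable turnover: €45,370 + €30,830 + €42,440 + €25,520 + €26,630 + €47,490 + €18,870 + €54,070 + €42,490 + €51,760 + €52,760 = €438,230.
€438,230 ≤ €480,000, so Tier 1 applies.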